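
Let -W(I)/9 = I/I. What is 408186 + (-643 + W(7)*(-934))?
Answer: 415949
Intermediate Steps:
W(I) = -9 (W(I) = -9*I/I = -9*1 = -9)
408186 + (-643 + W(7)*(-934)) = 408186 + (-643 - 9*(-934)) = 408186 + (-643 + 8406) = 408186 + 7763 = 415949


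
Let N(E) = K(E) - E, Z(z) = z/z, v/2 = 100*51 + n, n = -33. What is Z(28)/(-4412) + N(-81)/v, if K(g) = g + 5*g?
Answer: -99833/2483956 ≈ -0.040191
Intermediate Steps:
K(g) = 6*g
v = 10134 (v = 2*(100*51 - 33) = 2*(5100 - 33) = 2*5067 = 10134)
Z(z) = 1
N(E) = 5*E (N(E) = 6*E - E = 5*E)
Z(28)/(-4412) + N(-81)/v = 1/(-4412) + (5*(-81))/10134 = 1*(-1/4412) - 405*1/10134 = -1/4412 - 45/1126 = -99833/2483956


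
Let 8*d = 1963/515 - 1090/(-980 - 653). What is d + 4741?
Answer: 31901025289/6727960 ≈ 4741.6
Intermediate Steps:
d = 3766929/6727960 (d = (1963/515 - 1090/(-980 - 653))/8 = (1963*(1/515) - 1090/(-1633))/8 = (1963/515 - 1090*(-1/1633))/8 = (1963/515 + 1090/1633)/8 = (⅛)*(3766929/840995) = 3766929/6727960 ≈ 0.55989)
d + 4741 = 3766929/6727960 + 4741 = 31901025289/6727960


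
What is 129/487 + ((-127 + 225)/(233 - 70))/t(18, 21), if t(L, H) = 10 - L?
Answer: 60245/317524 ≈ 0.18973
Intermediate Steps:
129/487 + ((-127 + 225)/(233 - 70))/t(18, 21) = 129/487 + ((-127 + 225)/(233 - 70))/(10 - 1*18) = 129*(1/487) + (98/163)/(10 - 18) = 129/487 + (98*(1/163))/(-8) = 129/487 + (98/163)*(-⅛) = 129/487 - 49/652 = 60245/317524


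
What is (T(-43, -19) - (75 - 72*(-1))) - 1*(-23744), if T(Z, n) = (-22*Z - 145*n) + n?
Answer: 27279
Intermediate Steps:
T(Z, n) = -144*n - 22*Z (T(Z, n) = (-145*n - 22*Z) + n = -144*n - 22*Z)
(T(-43, -19) - (75 - 72*(-1))) - 1*(-23744) = ((-144*(-19) - 22*(-43)) - (75 - 72*(-1))) - 1*(-23744) = ((2736 + 946) - (75 + 72)) + 23744 = (3682 - 1*147) + 23744 = (3682 - 147) + 23744 = 3535 + 23744 = 27279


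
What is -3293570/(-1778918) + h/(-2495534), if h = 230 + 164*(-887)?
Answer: 2119395602216/1109837588053 ≈ 1.9096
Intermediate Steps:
h = -145238 (h = 230 - 145468 = -145238)
-3293570/(-1778918) + h/(-2495534) = -3293570/(-1778918) - 145238/(-2495534) = -3293570*(-1/1778918) - 145238*(-1/2495534) = 1646785/889459 + 72619/1247767 = 2119395602216/1109837588053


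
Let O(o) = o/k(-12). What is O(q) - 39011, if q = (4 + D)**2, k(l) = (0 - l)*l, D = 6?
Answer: -1404421/36 ≈ -39012.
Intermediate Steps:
k(l) = -l**2 (k(l) = (-l)*l = -l**2)
q = 100 (q = (4 + 6)**2 = 10**2 = 100)
O(o) = -o/144 (O(o) = o/((-1*(-12)**2)) = o/((-1*144)) = o/(-144) = o*(-1/144) = -o/144)
O(q) - 39011 = -1/144*100 - 39011 = -25/36 - 39011 = -1404421/36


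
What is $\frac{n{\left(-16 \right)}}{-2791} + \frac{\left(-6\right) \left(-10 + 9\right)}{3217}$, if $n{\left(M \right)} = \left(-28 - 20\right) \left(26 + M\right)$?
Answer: $\frac{1560906}{8978647} \approx 0.17385$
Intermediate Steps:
$n{\left(M \right)} = -1248 - 48 M$ ($n{\left(M \right)} = - 48 \left(26 + M\right) = -1248 - 48 M$)
$\frac{n{\left(-16 \right)}}{-2791} + \frac{\left(-6\right) \left(-10 + 9\right)}{3217} = \frac{-1248 - -768}{-2791} + \frac{\left(-6\right) \left(-10 + 9\right)}{3217} = \left(-1248 + 768\right) \left(- \frac{1}{2791}\right) + \left(-6\right) \left(-1\right) \frac{1}{3217} = \left(-480\right) \left(- \frac{1}{2791}\right) + 6 \cdot \frac{1}{3217} = \frac{480}{2791} + \frac{6}{3217} = \frac{1560906}{8978647}$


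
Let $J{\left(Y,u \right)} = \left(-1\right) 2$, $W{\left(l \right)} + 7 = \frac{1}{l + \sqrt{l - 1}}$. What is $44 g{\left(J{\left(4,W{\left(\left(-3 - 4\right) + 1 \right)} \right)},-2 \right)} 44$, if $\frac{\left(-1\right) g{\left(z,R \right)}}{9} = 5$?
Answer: $-87120$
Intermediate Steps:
$W{\left(l \right)} = -7 + \frac{1}{l + \sqrt{-1 + l}}$ ($W{\left(l \right)} = -7 + \frac{1}{l + \sqrt{l - 1}} = -7 + \frac{1}{l + \sqrt{-1 + l}}$)
$J{\left(Y,u \right)} = -2$
$g{\left(z,R \right)} = -45$ ($g{\left(z,R \right)} = \left(-9\right) 5 = -45$)
$44 g{\left(J{\left(4,W{\left(\left(-3 - 4\right) + 1 \right)} \right)},-2 \right)} 44 = 44 \left(-45\right) 44 = \left(-1980\right) 44 = -87120$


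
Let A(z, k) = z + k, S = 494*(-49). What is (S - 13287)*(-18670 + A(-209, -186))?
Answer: 714804045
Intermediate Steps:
S = -24206
A(z, k) = k + z
(S - 13287)*(-18670 + A(-209, -186)) = (-24206 - 13287)*(-18670 + (-186 - 209)) = -37493*(-18670 - 395) = -37493*(-19065) = 714804045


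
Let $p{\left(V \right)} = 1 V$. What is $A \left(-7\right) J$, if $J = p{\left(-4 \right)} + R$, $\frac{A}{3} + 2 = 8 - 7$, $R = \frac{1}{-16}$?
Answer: $- \frac{1365}{16} \approx -85.313$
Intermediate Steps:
$p{\left(V \right)} = V$
$R = - \frac{1}{16} \approx -0.0625$
$A = -3$ ($A = -6 + 3 \left(8 - 7\right) = -6 + 3 \cdot 1 = -6 + 3 = -3$)
$J = - \frac{65}{16}$ ($J = -4 - \frac{1}{16} = - \frac{65}{16} \approx -4.0625$)
$A \left(-7\right) J = \left(-3\right) \left(-7\right) \left(- \frac{65}{16}\right) = 21 \left(- \frac{65}{16}\right) = - \frac{1365}{16}$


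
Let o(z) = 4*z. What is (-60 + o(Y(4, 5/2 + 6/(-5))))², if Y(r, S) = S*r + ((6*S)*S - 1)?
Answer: 4356/625 ≈ 6.9696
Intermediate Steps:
Y(r, S) = -1 + 6*S² + S*r (Y(r, S) = S*r + (6*S² - 1) = S*r + (-1 + 6*S²) = -1 + 6*S² + S*r)
(-60 + o(Y(4, 5/2 + 6/(-5))))² = (-60 + 4*(-1 + 6*(5/2 + 6/(-5))² + (5/2 + 6/(-5))*4))² = (-60 + 4*(-1 + 6*(5*(½) + 6*(-⅕))² + (5*(½) + 6*(-⅕))*4))² = (-60 + 4*(-1 + 6*(5/2 - 6/5)² + (5/2 - 6/5)*4))² = (-60 + 4*(-1 + 6*(13/10)² + (13/10)*4))² = (-60 + 4*(-1 + 6*(169/100) + 26/5))² = (-60 + 4*(-1 + 507/50 + 26/5))² = (-60 + 4*(717/50))² = (-60 + 1434/25)² = (-66/25)² = 4356/625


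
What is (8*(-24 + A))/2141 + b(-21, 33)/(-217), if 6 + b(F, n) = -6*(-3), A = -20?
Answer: -102076/464597 ≈ -0.21971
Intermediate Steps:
b(F, n) = 12 (b(F, n) = -6 - 6*(-3) = -6 + 18 = 12)
(8*(-24 + A))/2141 + b(-21, 33)/(-217) = (8*(-24 - 20))/2141 + 12/(-217) = (8*(-44))*(1/2141) + 12*(-1/217) = -352*1/2141 - 12/217 = -352/2141 - 12/217 = -102076/464597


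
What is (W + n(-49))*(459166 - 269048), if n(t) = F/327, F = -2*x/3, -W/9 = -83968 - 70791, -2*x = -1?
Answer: 259771001230780/981 ≈ 2.6480e+11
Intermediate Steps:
x = 1/2 (x = -1/2*(-1) = 1/2 ≈ 0.50000)
W = 1392831 (W = -9*(-83968 - 70791) = -9*(-154759) = 1392831)
F = -1/3 (F = -2*1/2/3 = -1*1/3 = -1/3 ≈ -0.33333)
n(t) = -1/981 (n(t) = -1/3/327 = -1/3*1/327 = -1/981)
(W + n(-49))*(459166 - 269048) = (1392831 - 1/981)*(459166 - 269048) = (1366367210/981)*190118 = 259771001230780/981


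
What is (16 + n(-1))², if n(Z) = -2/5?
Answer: 6084/25 ≈ 243.36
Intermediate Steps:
n(Z) = -⅖ (n(Z) = -2*⅕ = -⅖)
(16 + n(-1))² = (16 - ⅖)² = (78/5)² = 6084/25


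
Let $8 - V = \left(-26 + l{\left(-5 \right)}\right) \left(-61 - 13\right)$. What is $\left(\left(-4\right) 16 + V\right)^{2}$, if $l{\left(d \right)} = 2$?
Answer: $3356224$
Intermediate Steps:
$V = -1768$ ($V = 8 - \left(-26 + 2\right) \left(-61 - 13\right) = 8 - \left(-24\right) \left(-74\right) = 8 - 1776 = -1768$)
$\left(\left(-4\right) 16 + V\right)^{2} = \left(\left(-4\right) 16 - 1768\right)^{2} = \left(-64 - 1768\right)^{2} = \left(-1832\right)^{2} = 3356224$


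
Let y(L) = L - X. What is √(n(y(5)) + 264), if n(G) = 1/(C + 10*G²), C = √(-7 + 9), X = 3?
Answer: √(264 + 1/(40 + √2)) ≈ 16.249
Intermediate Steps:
y(L) = -3 + L (y(L) = L - 1*3 = L - 3 = -3 + L)
C = √2 ≈ 1.4142
n(G) = 1/(√2 + 10*G²)
√(n(y(5)) + 264) = √(1/(√2 + 10*(-3 + 5)²) + 264) = √(1/(√2 + 10*2²) + 264) = √(1/(√2 + 10*4) + 264) = √(1/(√2 + 40) + 264) = √(1/(40 + √2) + 264) = √(264 + 1/(40 + √2))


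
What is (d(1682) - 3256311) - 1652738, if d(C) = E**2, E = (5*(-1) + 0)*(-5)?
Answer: -4908424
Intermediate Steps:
E = 25 (E = (-5 + 0)*(-5) = -5*(-5) = 25)
d(C) = 625 (d(C) = 25**2 = 625)
(d(1682) - 3256311) - 1652738 = (625 - 3256311) - 1652738 = -3255686 - 1652738 = -4908424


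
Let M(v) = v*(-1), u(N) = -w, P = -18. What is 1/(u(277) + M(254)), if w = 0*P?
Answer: -1/254 ≈ -0.0039370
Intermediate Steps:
w = 0 (w = 0*(-18) = 0)
u(N) = 0 (u(N) = -1*0 = 0)
M(v) = -v
1/(u(277) + M(254)) = 1/(0 - 1*254) = 1/(0 - 254) = 1/(-254) = -1/254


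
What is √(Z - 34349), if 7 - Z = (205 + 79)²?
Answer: I*√114998 ≈ 339.11*I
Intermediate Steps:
Z = -80649 (Z = 7 - (205 + 79)² = 7 - 1*284² = 7 - 1*80656 = 7 - 80656 = -80649)
√(Z - 34349) = √(-80649 - 34349) = √(-114998) = I*√114998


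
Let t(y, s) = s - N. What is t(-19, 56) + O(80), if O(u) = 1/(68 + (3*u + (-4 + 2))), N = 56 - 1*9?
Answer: 2755/306 ≈ 9.0033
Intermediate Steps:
N = 47 (N = 56 - 9 = 47)
t(y, s) = -47 + s (t(y, s) = s - 1*47 = s - 47 = -47 + s)
O(u) = 1/(66 + 3*u) (O(u) = 1/(68 + (3*u - 2)) = 1/(68 + (-2 + 3*u)) = 1/(66 + 3*u))
t(-19, 56) + O(80) = (-47 + 56) + 1/(3*(22 + 80)) = 9 + (⅓)/102 = 9 + (⅓)*(1/102) = 9 + 1/306 = 2755/306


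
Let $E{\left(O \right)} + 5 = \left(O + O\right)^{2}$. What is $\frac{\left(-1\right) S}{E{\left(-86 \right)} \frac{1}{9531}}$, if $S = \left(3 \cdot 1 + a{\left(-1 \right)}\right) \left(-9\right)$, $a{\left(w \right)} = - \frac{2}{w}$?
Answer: $\frac{428895}{29579} \approx 14.5$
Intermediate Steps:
$S = -45$ ($S = \left(3 \cdot 1 - \frac{2}{-1}\right) \left(-9\right) = \left(3 - -2\right) \left(-9\right) = \left(3 + 2\right) \left(-9\right) = 5 \left(-9\right) = -45$)
$E{\left(O \right)} = -5 + 4 O^{2}$ ($E{\left(O \right)} = -5 + \left(O + O\right)^{2} = -5 + \left(2 O\right)^{2} = -5 + 4 O^{2}$)
$\frac{\left(-1\right) S}{E{\left(-86 \right)} \frac{1}{9531}} = \frac{\left(-1\right) \left(-45\right)}{\left(-5 + 4 \left(-86\right)^{2}\right) \frac{1}{9531}} = \frac{45}{\left(-5 + 4 \cdot 7396\right) \frac{1}{9531}} = \frac{45}{\left(-5 + 29584\right) \frac{1}{9531}} = \frac{45}{29579 \cdot \frac{1}{9531}} = \frac{45}{\frac{29579}{9531}} = 45 \cdot \frac{9531}{29579} = \frac{428895}{29579}$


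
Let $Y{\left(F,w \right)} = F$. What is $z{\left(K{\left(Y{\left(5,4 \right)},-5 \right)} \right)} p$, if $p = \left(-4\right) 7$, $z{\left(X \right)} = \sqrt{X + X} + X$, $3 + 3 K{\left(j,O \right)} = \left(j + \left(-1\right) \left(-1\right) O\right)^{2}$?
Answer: $28 - 28 i \sqrt{2} \approx 28.0 - 39.598 i$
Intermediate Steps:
$K{\left(j,O \right)} = -1 + \frac{\left(O + j\right)^{2}}{3}$ ($K{\left(j,O \right)} = -1 + \frac{\left(j + \left(-1\right) \left(-1\right) O\right)^{2}}{3} = -1 + \frac{\left(j + 1 O\right)^{2}}{3} = -1 + \frac{\left(j + O\right)^{2}}{3} = -1 + \frac{\left(O + j\right)^{2}}{3}$)
$z{\left(X \right)} = X + \sqrt{2} \sqrt{X}$ ($z{\left(X \right)} = \sqrt{2 X} + X = \sqrt{2} \sqrt{X} + X = X + \sqrt{2} \sqrt{X}$)
$p = -28$
$z{\left(K{\left(Y{\left(5,4 \right)},-5 \right)} \right)} p = \left(\left(-1 + \frac{\left(-5 + 5\right)^{2}}{3}\right) + \sqrt{2} \sqrt{-1 + \frac{\left(-5 + 5\right)^{2}}{3}}\right) \left(-28\right) = \left(\left(-1 + \frac{0^{2}}{3}\right) + \sqrt{2} \sqrt{-1 + \frac{0^{2}}{3}}\right) \left(-28\right) = \left(\left(-1 + \frac{1}{3} \cdot 0\right) + \sqrt{2} \sqrt{-1 + \frac{1}{3} \cdot 0}\right) \left(-28\right) = \left(\left(-1 + 0\right) + \sqrt{2} \sqrt{-1 + 0}\right) \left(-28\right) = \left(-1 + \sqrt{2} \sqrt{-1}\right) \left(-28\right) = \left(-1 + \sqrt{2} i\right) \left(-28\right) = \left(-1 + i \sqrt{2}\right) \left(-28\right) = 28 - 28 i \sqrt{2}$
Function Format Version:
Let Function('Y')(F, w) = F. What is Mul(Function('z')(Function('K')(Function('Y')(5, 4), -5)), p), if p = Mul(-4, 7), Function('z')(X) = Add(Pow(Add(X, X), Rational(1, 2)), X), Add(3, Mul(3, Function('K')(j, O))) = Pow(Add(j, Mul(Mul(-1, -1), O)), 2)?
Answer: Add(28, Mul(-28, I, Pow(2, Rational(1, 2)))) ≈ Add(28.000, Mul(-39.598, I))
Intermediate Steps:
Function('K')(j, O) = Add(-1, Mul(Rational(1, 3), Pow(Add(O, j), 2))) (Function('K')(j, O) = Add(-1, Mul(Rational(1, 3), Pow(Add(j, Mul(Mul(-1, -1), O)), 2))) = Add(-1, Mul(Rational(1, 3), Pow(Add(j, Mul(1, O)), 2))) = Add(-1, Mul(Rational(1, 3), Pow(Add(j, O), 2))) = Add(-1, Mul(Rational(1, 3), Pow(Add(O, j), 2))))
Function('z')(X) = Add(X, Mul(Pow(2, Rational(1, 2)), Pow(X, Rational(1, 2)))) (Function('z')(X) = Add(Pow(Mul(2, X), Rational(1, 2)), X) = Add(Mul(Pow(2, Rational(1, 2)), Pow(X, Rational(1, 2))), X) = Add(X, Mul(Pow(2, Rational(1, 2)), Pow(X, Rational(1, 2)))))
p = -28
Mul(Function('z')(Function('K')(Function('Y')(5, 4), -5)), p) = Mul(Add(Add(-1, Mul(Rational(1, 3), Pow(Add(-5, 5), 2))), Mul(Pow(2, Rational(1, 2)), Pow(Add(-1, Mul(Rational(1, 3), Pow(Add(-5, 5), 2))), Rational(1, 2)))), -28) = Mul(Add(Add(-1, Mul(Rational(1, 3), Pow(0, 2))), Mul(Pow(2, Rational(1, 2)), Pow(Add(-1, Mul(Rational(1, 3), Pow(0, 2))), Rational(1, 2)))), -28) = Mul(Add(Add(-1, Mul(Rational(1, 3), 0)), Mul(Pow(2, Rational(1, 2)), Pow(Add(-1, Mul(Rational(1, 3), 0)), Rational(1, 2)))), -28) = Mul(Add(Add(-1, 0), Mul(Pow(2, Rational(1, 2)), Pow(Add(-1, 0), Rational(1, 2)))), -28) = Mul(Add(-1, Mul(Pow(2, Rational(1, 2)), Pow(-1, Rational(1, 2)))), -28) = Mul(Add(-1, Mul(Pow(2, Rational(1, 2)), I)), -28) = Mul(Add(-1, Mul(I, Pow(2, Rational(1, 2)))), -28) = Add(28, Mul(-28, I, Pow(2, Rational(1, 2))))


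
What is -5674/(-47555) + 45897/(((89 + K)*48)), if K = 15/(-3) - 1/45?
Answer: 33082550261/2875365520 ≈ 11.506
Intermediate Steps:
K = -226/45 (K = 15*(-1/3) - 1*1/45 = -5 - 1/45 = -226/45 ≈ -5.0222)
-5674/(-47555) + 45897/(((89 + K)*48)) = -5674/(-47555) + 45897/(((89 - 226/45)*48)) = -5674*(-1/47555) + 45897/(((3779/45)*48)) = 5674/47555 + 45897/(60464/15) = 5674/47555 + 45897*(15/60464) = 5674/47555 + 688455/60464 = 33082550261/2875365520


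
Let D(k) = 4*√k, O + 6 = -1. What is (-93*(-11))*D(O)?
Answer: 4092*I*√7 ≈ 10826.0*I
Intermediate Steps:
O = -7 (O = -6 - 1 = -7)
(-93*(-11))*D(O) = (-93*(-11))*(4*√(-7)) = 1023*(4*(I*√7)) = 1023*(4*I*√7) = 4092*I*√7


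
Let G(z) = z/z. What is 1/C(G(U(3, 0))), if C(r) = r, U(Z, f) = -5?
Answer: 1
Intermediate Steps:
G(z) = 1
1/C(G(U(3, 0))) = 1/1 = 1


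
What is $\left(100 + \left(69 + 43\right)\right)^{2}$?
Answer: $44944$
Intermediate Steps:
$\left(100 + \left(69 + 43\right)\right)^{2} = \left(100 + 112\right)^{2} = 212^{2} = 44944$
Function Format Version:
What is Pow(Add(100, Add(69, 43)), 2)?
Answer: 44944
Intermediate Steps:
Pow(Add(100, Add(69, 43)), 2) = Pow(Add(100, 112), 2) = Pow(212, 2) = 44944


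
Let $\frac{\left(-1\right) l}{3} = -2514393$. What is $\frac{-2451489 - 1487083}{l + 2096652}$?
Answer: $- \frac{3938572}{9639831} \approx -0.40857$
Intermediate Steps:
$l = 7543179$ ($l = \left(-3\right) \left(-2514393\right) = 7543179$)
$\frac{-2451489 - 1487083}{l + 2096652} = \frac{-2451489 - 1487083}{7543179 + 2096652} = - \frac{3938572}{9639831}$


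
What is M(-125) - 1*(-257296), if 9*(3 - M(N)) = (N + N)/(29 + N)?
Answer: 111153043/432 ≈ 2.5730e+5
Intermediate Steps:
M(N) = 3 - 2*N/(9*(29 + N)) (M(N) = 3 - (N + N)/(9*(29 + N)) = 3 - 2*N/(9*(29 + N)))
M(-125) - 1*(-257296) = (783 + 25*(-125))/(9*(29 - 125)) - 1*(-257296) = (1/9)*(783 - 3125)/(-96) + 257296 = (1/9)*(-1/96)*(-2342) + 257296 = 1171/432 + 257296 = 111153043/432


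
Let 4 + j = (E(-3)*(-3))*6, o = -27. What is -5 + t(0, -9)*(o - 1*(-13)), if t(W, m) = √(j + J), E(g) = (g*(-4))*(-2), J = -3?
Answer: -5 - 70*√17 ≈ -293.62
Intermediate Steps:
E(g) = 8*g (E(g) = -4*g*(-2) = 8*g)
j = 428 (j = -4 + ((8*(-3))*(-3))*6 = -4 - 24*(-3)*6 = -4 + 72*6 = -4 + 432 = 428)
t(W, m) = 5*√17 (t(W, m) = √(428 - 3) = √425 = 5*√17)
-5 + t(0, -9)*(o - 1*(-13)) = -5 + (5*√17)*(-27 - 1*(-13)) = -5 + (5*√17)*(-27 + 13) = -5 + (5*√17)*(-14) = -5 - 70*√17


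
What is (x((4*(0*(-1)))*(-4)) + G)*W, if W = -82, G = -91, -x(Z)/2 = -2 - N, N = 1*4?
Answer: 6478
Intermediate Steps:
N = 4
x(Z) = 12 (x(Z) = -2*(-2 - 1*4) = -2*(-2 - 4) = -2*(-6) = 12)
(x((4*(0*(-1)))*(-4)) + G)*W = (12 - 91)*(-82) = -79*(-82) = 6478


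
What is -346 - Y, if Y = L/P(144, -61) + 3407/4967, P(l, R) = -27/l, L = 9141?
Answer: 240429195/4967 ≈ 48405.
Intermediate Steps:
Y = -242147777/4967 (Y = 9141/((-27/144)) + 3407/4967 = 9141/((-27*1/144)) + 3407*(1/4967) = 9141/(-3/16) + 3407/4967 = 9141*(-16/3) + 3407/4967 = -48752 + 3407/4967 = -242147777/4967 ≈ -48751.)
-346 - Y = -346 - 1*(-242147777/4967) = -346 + 242147777/4967 = 240429195/4967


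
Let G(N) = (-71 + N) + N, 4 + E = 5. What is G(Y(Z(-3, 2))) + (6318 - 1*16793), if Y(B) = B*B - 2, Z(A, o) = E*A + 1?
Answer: -10542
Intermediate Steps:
E = 1 (E = -4 + 5 = 1)
Z(A, o) = 1 + A (Z(A, o) = 1*A + 1 = A + 1 = 1 + A)
Y(B) = -2 + B² (Y(B) = B² - 2 = -2 + B²)
G(N) = -71 + 2*N
G(Y(Z(-3, 2))) + (6318 - 1*16793) = (-71 + 2*(-2 + (1 - 3)²)) + (6318 - 1*16793) = (-71 + 2*(-2 + (-2)²)) + (6318 - 16793) = (-71 + 2*(-2 + 4)) - 10475 = (-71 + 2*2) - 10475 = (-71 + 4) - 10475 = -67 - 10475 = -10542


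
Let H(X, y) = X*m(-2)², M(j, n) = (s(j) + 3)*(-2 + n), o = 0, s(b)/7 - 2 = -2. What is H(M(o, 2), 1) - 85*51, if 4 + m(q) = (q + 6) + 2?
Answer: -4335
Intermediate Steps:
m(q) = 4 + q (m(q) = -4 + ((q + 6) + 2) = -4 + ((6 + q) + 2) = -4 + (8 + q) = 4 + q)
s(b) = 0 (s(b) = 14 + 7*(-2) = 14 - 14 = 0)
M(j, n) = -6 + 3*n (M(j, n) = (0 + 3)*(-2 + n) = 3*(-2 + n) = -6 + 3*n)
H(X, y) = 4*X (H(X, y) = X*(4 - 2)² = X*2² = X*4 = 4*X)
H(M(o, 2), 1) - 85*51 = 4*(-6 + 3*2) - 85*51 = 4*(-6 + 6) - 4335 = 4*0 - 4335 = 0 - 4335 = -4335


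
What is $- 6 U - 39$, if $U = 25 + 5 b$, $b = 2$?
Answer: $-249$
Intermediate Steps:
$U = 35$ ($U = 25 + 5 \cdot 2 = 25 + 10 = 35$)
$- 6 U - 39 = \left(-6\right) 35 - 39 = -210 - 39 = -249$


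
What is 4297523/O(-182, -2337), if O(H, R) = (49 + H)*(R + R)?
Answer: 4297523/621642 ≈ 6.9132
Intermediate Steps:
O(H, R) = 2*R*(49 + H) (O(H, R) = (49 + H)*(2*R) = 2*R*(49 + H))
4297523/O(-182, -2337) = 4297523/((2*(-2337)*(49 - 182))) = 4297523/((2*(-2337)*(-133))) = 4297523/621642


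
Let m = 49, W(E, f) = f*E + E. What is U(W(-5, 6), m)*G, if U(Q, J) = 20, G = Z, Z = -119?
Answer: -2380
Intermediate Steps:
W(E, f) = E + E*f (W(E, f) = E*f + E = E + E*f)
G = -119
U(W(-5, 6), m)*G = 20*(-119) = -2380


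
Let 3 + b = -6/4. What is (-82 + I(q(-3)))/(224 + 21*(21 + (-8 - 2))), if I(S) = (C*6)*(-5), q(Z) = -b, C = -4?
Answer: 38/455 ≈ 0.083516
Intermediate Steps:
b = -9/2 (b = -3 - 6/4 = -3 - 6*1/4 = -3 - 3/2 = -9/2 ≈ -4.5000)
q(Z) = 9/2 (q(Z) = -1*(-9/2) = 9/2)
I(S) = 120 (I(S) = -4*6*(-5) = -24*(-5) = 120)
(-82 + I(q(-3)))/(224 + 21*(21 + (-8 - 2))) = (-82 + 120)/(224 + 21*(21 + (-8 - 2))) = 38/(224 + 21*(21 - 10)) = 38/(224 + 21*11) = 38/(224 + 231) = 38/455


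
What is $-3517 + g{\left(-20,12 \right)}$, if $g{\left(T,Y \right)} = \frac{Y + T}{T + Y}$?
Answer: $-3516$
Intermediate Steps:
$g{\left(T,Y \right)} = 1$ ($g{\left(T,Y \right)} = \frac{T + Y}{T + Y} = 1$)
$-3517 + g{\left(-20,12 \right)} = -3517 + 1 = -3516$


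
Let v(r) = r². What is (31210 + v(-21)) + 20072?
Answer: 51723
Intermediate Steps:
(31210 + v(-21)) + 20072 = (31210 + (-21)²) + 20072 = (31210 + 441) + 20072 = 31651 + 20072 = 51723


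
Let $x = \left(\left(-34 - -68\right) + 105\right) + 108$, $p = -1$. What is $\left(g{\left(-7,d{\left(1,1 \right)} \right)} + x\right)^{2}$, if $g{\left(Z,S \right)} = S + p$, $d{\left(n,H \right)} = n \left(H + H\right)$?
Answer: $61504$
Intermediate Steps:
$d{\left(n,H \right)} = 2 H n$ ($d{\left(n,H \right)} = n 2 H = 2 H n$)
$x = 247$ ($x = \left(\left(-34 + 68\right) + 105\right) + 108 = \left(34 + 105\right) + 108 = 139 + 108 = 247$)
$g{\left(Z,S \right)} = -1 + S$ ($g{\left(Z,S \right)} = S - 1 = -1 + S$)
$\left(g{\left(-7,d{\left(1,1 \right)} \right)} + x\right)^{2} = \left(\left(-1 + 2 \cdot 1 \cdot 1\right) + 247\right)^{2} = \left(\left(-1 + 2\right) + 247\right)^{2} = \left(1 + 247\right)^{2} = 248^{2} = 61504$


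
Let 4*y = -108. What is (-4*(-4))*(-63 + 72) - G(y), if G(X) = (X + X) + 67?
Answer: 131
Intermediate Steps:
y = -27 (y = (¼)*(-108) = -27)
G(X) = 67 + 2*X (G(X) = 2*X + 67 = 67 + 2*X)
(-4*(-4))*(-63 + 72) - G(y) = (-4*(-4))*(-63 + 72) - (67 + 2*(-27)) = 16*9 - (67 - 54) = 144 - 1*13 = 144 - 13 = 131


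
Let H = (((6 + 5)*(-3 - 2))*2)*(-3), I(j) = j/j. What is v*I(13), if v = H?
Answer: 330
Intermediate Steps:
I(j) = 1
H = 330 (H = ((11*(-5))*2)*(-3) = -55*2*(-3) = -110*(-3) = 330)
v = 330
v*I(13) = 330*1 = 330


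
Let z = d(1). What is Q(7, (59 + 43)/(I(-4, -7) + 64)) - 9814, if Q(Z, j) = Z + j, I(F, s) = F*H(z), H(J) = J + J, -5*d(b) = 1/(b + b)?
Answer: -529493/54 ≈ -9805.4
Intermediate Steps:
d(b) = -1/(10*b) (d(b) = -1/(5*(b + b)) = -1/(2*b)/5 = -1/(10*b))
z = -1/10 (z = -1/10/1 = -1/10*1 = -1/10 ≈ -0.10000)
H(J) = 2*J
I(F, s) = -F/5 (I(F, s) = F*(2*(-1/10)) = F*(-1/5) = -F/5)
Q(7, (59 + 43)/(I(-4, -7) + 64)) - 9814 = (7 + (59 + 43)/(-1/5*(-4) + 64)) - 9814 = (7 + 102/(4/5 + 64)) - 9814 = (7 + 102/(324/5)) - 9814 = (7 + 102*(5/324)) - 9814 = (7 + 85/54) - 9814 = 463/54 - 9814 = -529493/54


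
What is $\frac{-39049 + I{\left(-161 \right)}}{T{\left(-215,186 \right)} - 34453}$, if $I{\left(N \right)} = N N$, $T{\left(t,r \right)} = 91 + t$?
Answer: $\frac{13128}{34577} \approx 0.37967$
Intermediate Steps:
$I{\left(N \right)} = N^{2}$
$\frac{-39049 + I{\left(-161 \right)}}{T{\left(-215,186 \right)} - 34453} = \frac{-39049 + \left(-161\right)^{2}}{\left(91 - 215\right) - 34453} = \frac{-39049 + 25921}{-124 - 34453} = - \frac{13128}{-34577} = \left(-13128\right) \left(- \frac{1}{34577}\right) = \frac{13128}{34577}$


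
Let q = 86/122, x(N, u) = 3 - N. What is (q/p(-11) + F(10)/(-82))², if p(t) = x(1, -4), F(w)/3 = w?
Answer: 4489/25020004 ≈ 0.00017942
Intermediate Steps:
F(w) = 3*w
p(t) = 2 (p(t) = 3 - 1*1 = 3 - 1 = 2)
q = 43/61 (q = 86*(1/122) = 43/61 ≈ 0.70492)
(q/p(-11) + F(10)/(-82))² = ((43/61)/2 + (3*10)/(-82))² = ((43/61)*(½) + 30*(-1/82))² = (43/122 - 15/41)² = (-67/5002)² = 4489/25020004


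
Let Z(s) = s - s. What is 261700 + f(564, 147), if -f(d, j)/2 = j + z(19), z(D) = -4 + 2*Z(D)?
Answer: 261414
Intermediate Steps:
Z(s) = 0
z(D) = -4 (z(D) = -4 + 2*0 = -4 + 0 = -4)
f(d, j) = 8 - 2*j (f(d, j) = -2*(j - 4) = -2*(-4 + j) = 8 - 2*j)
261700 + f(564, 147) = 261700 + (8 - 2*147) = 261700 + (8 - 294) = 261700 - 286 = 261414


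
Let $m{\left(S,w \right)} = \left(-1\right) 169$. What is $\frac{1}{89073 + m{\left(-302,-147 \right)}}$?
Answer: $\frac{1}{88904} \approx 1.1248 \cdot 10^{-5}$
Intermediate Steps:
$m{\left(S,w \right)} = -169$
$\frac{1}{89073 + m{\left(-302,-147 \right)}} = \frac{1}{89073 - 169} = \frac{1}{88904}$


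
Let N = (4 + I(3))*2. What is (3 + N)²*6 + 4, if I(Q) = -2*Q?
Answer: 10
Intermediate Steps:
N = -4 (N = (4 - 2*3)*2 = (4 - 6)*2 = -2*2 = -4)
(3 + N)²*6 + 4 = (3 - 4)²*6 + 4 = (-1)²*6 + 4 = 1*6 + 4 = 6 + 4 = 10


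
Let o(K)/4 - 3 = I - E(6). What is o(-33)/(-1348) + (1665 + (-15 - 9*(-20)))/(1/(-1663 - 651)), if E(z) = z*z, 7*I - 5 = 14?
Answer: -9989468368/2359 ≈ -4.2346e+6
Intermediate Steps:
I = 19/7 (I = 5/7 + (⅐)*14 = 5/7 + 2 = 19/7 ≈ 2.7143)
E(z) = z²
o(K) = -848/7 (o(K) = 12 + 4*(19/7 - 1*6²) = 12 + 4*(19/7 - 1*36) = 12 + 4*(19/7 - 36) = 12 + 4*(-233/7) = 12 - 932/7 = -848/7)
o(-33)/(-1348) + (1665 + (-15 - 9*(-20)))/(1/(-1663 - 651)) = -848/7/(-1348) + (1665 + (-15 - 9*(-20)))/(1/(-1663 - 651)) = -848/7*(-1/1348) + (1665 + (-15 + 180))/(1/(-2314)) = 212/2359 + (1665 + 165)/(-1/2314) = 212/2359 + 1830*(-2314) = 212/2359 - 4234620 = -9989468368/2359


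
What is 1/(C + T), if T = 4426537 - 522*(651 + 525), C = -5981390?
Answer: -1/2168725 ≈ -4.6110e-7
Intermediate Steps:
T = 3812665 (T = 4426537 - 522*1176 = 4426537 - 1*613872 = 4426537 - 613872 = 3812665)
1/(C + T) = 1/(-5981390 + 3812665) = 1/(-2168725) = -1/2168725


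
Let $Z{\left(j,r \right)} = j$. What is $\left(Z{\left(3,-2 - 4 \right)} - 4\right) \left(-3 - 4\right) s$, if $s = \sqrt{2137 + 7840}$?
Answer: $7 \sqrt{9977} \approx 699.19$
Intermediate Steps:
$s = \sqrt{9977} \approx 99.885$
$\left(Z{\left(3,-2 - 4 \right)} - 4\right) \left(-3 - 4\right) s = \left(3 - 4\right) \left(-3 - 4\right) \sqrt{9977} = - (-3 - 4) \sqrt{9977} = \left(-1\right) \left(-7\right) \sqrt{9977} = 7 \sqrt{9977}$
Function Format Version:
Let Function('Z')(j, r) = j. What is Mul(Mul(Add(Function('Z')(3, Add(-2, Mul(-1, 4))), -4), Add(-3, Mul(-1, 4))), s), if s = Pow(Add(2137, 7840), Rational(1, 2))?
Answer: Mul(7, Pow(9977, Rational(1, 2))) ≈ 699.19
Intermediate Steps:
s = Pow(9977, Rational(1, 2)) ≈ 99.885
Mul(Mul(Add(Function('Z')(3, Add(-2, Mul(-1, 4))), -4), Add(-3, Mul(-1, 4))), s) = Mul(Mul(Add(3, -4), Add(-3, Mul(-1, 4))), Pow(9977, Rational(1, 2))) = Mul(Mul(-1, Add(-3, -4)), Pow(9977, Rational(1, 2))) = Mul(Mul(-1, -7), Pow(9977, Rational(1, 2))) = Mul(7, Pow(9977, Rational(1, 2)))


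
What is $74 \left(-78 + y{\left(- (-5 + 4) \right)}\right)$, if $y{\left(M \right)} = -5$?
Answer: $-6142$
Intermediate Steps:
$74 \left(-78 + y{\left(- (-5 + 4) \right)}\right) = 74 \left(-78 - 5\right) = 74 \left(-83\right) = -6142$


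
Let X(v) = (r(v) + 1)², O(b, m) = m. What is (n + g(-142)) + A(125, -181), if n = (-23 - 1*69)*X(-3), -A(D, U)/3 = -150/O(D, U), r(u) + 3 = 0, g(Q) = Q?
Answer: -92760/181 ≈ -512.49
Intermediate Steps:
r(u) = -3 (r(u) = -3 + 0 = -3)
A(D, U) = 450/U (A(D, U) = -(-450)/U = 450/U)
X(v) = 4 (X(v) = (-3 + 1)² = (-2)² = 4)
n = -368 (n = (-23 - 1*69)*4 = (-23 - 69)*4 = -92*4 = -368)
(n + g(-142)) + A(125, -181) = (-368 - 142) + 450/(-181) = -510 + 450*(-1/181) = -510 - 450/181 = -92760/181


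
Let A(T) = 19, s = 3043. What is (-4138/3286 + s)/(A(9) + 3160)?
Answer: 4997580/5223097 ≈ 0.95682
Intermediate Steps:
(-4138/3286 + s)/(A(9) + 3160) = (-4138/3286 + 3043)/(19 + 3160) = (-4138*1/3286 + 3043)/3179 = (-2069/1643 + 3043)*(1/3179) = (4997580/1643)*(1/3179) = 4997580/5223097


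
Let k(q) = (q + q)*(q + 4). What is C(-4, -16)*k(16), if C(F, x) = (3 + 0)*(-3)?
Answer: -5760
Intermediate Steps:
C(F, x) = -9 (C(F, x) = 3*(-3) = -9)
k(q) = 2*q*(4 + q) (k(q) = (2*q)*(4 + q) = 2*q*(4 + q))
C(-4, -16)*k(16) = -18*16*(4 + 16) = -18*16*20 = -9*640 = -5760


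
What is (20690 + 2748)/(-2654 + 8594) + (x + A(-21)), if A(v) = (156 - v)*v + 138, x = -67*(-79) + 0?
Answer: 5102299/2970 ≈ 1717.9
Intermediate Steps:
x = 5293 (x = 5293 + 0 = 5293)
A(v) = 138 + v*(156 - v) (A(v) = v*(156 - v) + 138 = 138 + v*(156 - v))
(20690 + 2748)/(-2654 + 8594) + (x + A(-21)) = (20690 + 2748)/(-2654 + 8594) + (5293 + (138 - 1*(-21)**2 + 156*(-21))) = 23438/5940 + (5293 + (138 - 1*441 - 3276)) = 23438*(1/5940) + (5293 + (138 - 441 - 3276)) = 11719/2970 + (5293 - 3579) = 11719/2970 + 1714 = 5102299/2970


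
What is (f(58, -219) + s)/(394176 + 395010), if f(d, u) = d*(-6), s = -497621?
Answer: -497969/789186 ≈ -0.63099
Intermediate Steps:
f(d, u) = -6*d
(f(58, -219) + s)/(394176 + 395010) = (-6*58 - 497621)/(394176 + 395010) = (-348 - 497621)/789186 = -497969*1/789186 = -497969/789186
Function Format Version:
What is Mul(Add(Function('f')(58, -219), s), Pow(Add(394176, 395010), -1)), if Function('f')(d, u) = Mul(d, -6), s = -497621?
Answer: Rational(-497969, 789186) ≈ -0.63099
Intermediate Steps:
Function('f')(d, u) = Mul(-6, d)
Mul(Add(Function('f')(58, -219), s), Pow(Add(394176, 395010), -1)) = Mul(Add(Mul(-6, 58), -497621), Pow(Add(394176, 395010), -1)) = Mul(Add(-348, -497621), Pow(789186, -1)) = Mul(-497969, Rational(1, 789186)) = Rational(-497969, 789186)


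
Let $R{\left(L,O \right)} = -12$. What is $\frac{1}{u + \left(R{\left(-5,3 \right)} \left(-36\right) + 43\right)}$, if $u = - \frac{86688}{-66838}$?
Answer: $\frac{33419}{15917369} \approx 0.0020995$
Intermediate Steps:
$u = \frac{43344}{33419}$ ($u = \left(-86688\right) \left(- \frac{1}{66838}\right) = \frac{43344}{33419} \approx 1.297$)
$\frac{1}{u + \left(R{\left(-5,3 \right)} \left(-36\right) + 43\right)} = \frac{1}{\frac{43344}{33419} + \left(\left(-12\right) \left(-36\right) + 43\right)} = \frac{1}{\frac{43344}{33419} + \left(432 + 43\right)} = \frac{1}{\frac{43344}{33419} + 475} = \frac{1}{\frac{15917369}{33419}} = \frac{33419}{15917369}$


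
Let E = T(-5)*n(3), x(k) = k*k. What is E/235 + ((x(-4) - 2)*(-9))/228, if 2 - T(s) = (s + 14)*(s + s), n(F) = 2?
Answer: 2057/8930 ≈ 0.23035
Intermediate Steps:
x(k) = k²
T(s) = 2 - 2*s*(14 + s) (T(s) = 2 - (s + 14)*(s + s) = 2 - (14 + s)*2*s = 2 - 2*s*(14 + s))
E = 184 (E = (2 - 28*(-5) - 2*(-5)²)*2 = (2 + 140 - 2*25)*2 = (2 + 140 - 50)*2 = 92*2 = 184)
E/235 + ((x(-4) - 2)*(-9))/228 = 184/235 + (((-4)² - 2)*(-9))/228 = 184*(1/235) + ((16 - 2)*(-9))*(1/228) = 184/235 + (14*(-9))*(1/228) = 184/235 - 126*1/228 = 184/235 - 21/38 = 2057/8930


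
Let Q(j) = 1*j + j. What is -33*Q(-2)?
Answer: 132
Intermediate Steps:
Q(j) = 2*j (Q(j) = j + j = 2*j)
-33*Q(-2) = -66*(-2) = -33*(-4) = 132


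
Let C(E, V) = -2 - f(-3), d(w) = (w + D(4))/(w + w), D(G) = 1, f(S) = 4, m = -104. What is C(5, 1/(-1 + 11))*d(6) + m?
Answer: -215/2 ≈ -107.50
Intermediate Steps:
d(w) = (1 + w)/(2*w) (d(w) = (w + 1)/(w + w) = (1 + w)/((2*w)) = (1 + w)*(1/(2*w)) = (1 + w)/(2*w))
C(E, V) = -6 (C(E, V) = -2 - 1*4 = -2 - 4 = -6)
C(5, 1/(-1 + 11))*d(6) + m = -3*(1 + 6)/6 - 104 = -3*7/6 - 104 = -6*7/12 - 104 = -7/2 - 104 = -215/2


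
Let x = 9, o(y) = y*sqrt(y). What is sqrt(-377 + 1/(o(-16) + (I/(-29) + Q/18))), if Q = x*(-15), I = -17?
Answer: sqrt(-73257641191303635 + 3001171339520*I)/13939745 ≈ 0.00039772 + 19.417*I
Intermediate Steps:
o(y) = y**(3/2)
Q = -135 (Q = 9*(-15) = -135)
sqrt(-377 + 1/(o(-16) + (I/(-29) + Q/18))) = sqrt(-377 + 1/((-16)**(3/2) + (-17/(-29) - 135/18))) = sqrt(-377 + 1/(-64*I + (-17*(-1/29) - 135*1/18))) = sqrt(-377 + 1/(-64*I + (17/29 - 15/2))) = sqrt(-377 + 1/(-64*I - 401/58)) = sqrt(-377 + 1/(-401/58 - 64*I)) = sqrt(-377 + 3364*(-401/58 + 64*I)/13939745)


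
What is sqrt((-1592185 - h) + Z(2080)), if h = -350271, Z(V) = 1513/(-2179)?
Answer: I*sqrt(5896661887301)/2179 ≈ 1114.4*I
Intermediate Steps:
Z(V) = -1513/2179 (Z(V) = 1513*(-1/2179) = -1513/2179)
sqrt((-1592185 - h) + Z(2080)) = sqrt((-1592185 - 1*(-350271)) - 1513/2179) = sqrt((-1592185 + 350271) - 1513/2179) = sqrt(-1241914 - 1513/2179) = sqrt(-2706132119/2179) = I*sqrt(5896661887301)/2179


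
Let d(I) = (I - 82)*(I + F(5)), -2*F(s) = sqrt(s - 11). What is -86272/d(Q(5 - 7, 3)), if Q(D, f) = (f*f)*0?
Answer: 43136*I*sqrt(6)/123 ≈ 859.03*I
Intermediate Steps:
F(s) = -sqrt(-11 + s)/2 (F(s) = -sqrt(s - 11)/2 = -sqrt(-11 + s)/2)
Q(D, f) = 0 (Q(D, f) = f**2*0 = 0)
d(I) = (-82 + I)*(I - I*sqrt(6)/2) (d(I) = (I - 82)*(I - sqrt(-11 + 5)/2) = (-82 + I)*(I - I*sqrt(6)/2))
-86272/d(Q(5 - 7, 3)) = -86272/(0**2 - 82*0 + 41*I*sqrt(6) - 1/2*I*0*sqrt(6)) = -86272/(0 + 0 + 41*I*sqrt(6) + 0) = -86272*(-I*sqrt(6)/246) = -(-43136)*I*sqrt(6)/123 = 43136*I*sqrt(6)/123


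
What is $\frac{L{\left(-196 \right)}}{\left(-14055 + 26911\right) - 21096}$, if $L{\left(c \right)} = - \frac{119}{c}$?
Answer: $- \frac{17}{230720} \approx -7.3682 \cdot 10^{-5}$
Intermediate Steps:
$\frac{L{\left(-196 \right)}}{\left(-14055 + 26911\right) - 21096} = \frac{\left(-119\right) \frac{1}{-196}}{\left(-14055 + 26911\right) - 21096} = \frac{\left(-119\right) \left(- \frac{1}{196}\right)}{12856 - 21096} = \frac{17}{28 \left(-8240\right)} = \frac{17}{28} \left(- \frac{1}{8240}\right) = - \frac{17}{230720}$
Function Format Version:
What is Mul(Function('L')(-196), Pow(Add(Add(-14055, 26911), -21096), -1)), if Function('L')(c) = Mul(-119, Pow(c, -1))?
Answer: Rational(-17, 230720) ≈ -7.3682e-5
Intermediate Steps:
Mul(Function('L')(-196), Pow(Add(Add(-14055, 26911), -21096), -1)) = Mul(Mul(-119, Pow(-196, -1)), Pow(Add(Add(-14055, 26911), -21096), -1)) = Mul(Mul(-119, Rational(-1, 196)), Pow(Add(12856, -21096), -1)) = Mul(Rational(17, 28), Pow(-8240, -1)) = Mul(Rational(17, 28), Rational(-1, 8240)) = Rational(-17, 230720)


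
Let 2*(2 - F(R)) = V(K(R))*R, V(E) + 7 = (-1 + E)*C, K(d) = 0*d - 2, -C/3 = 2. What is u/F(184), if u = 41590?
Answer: -4159/101 ≈ -41.178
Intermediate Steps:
C = -6 (C = -3*2 = -6)
K(d) = -2 (K(d) = 0 - 2 = -2)
V(E) = -1 - 6*E (V(E) = -7 + (-1 + E)*(-6) = -7 + (6 - 6*E) = -1 - 6*E)
F(R) = 2 - 11*R/2 (F(R) = 2 - (-1 - 6*(-2))*R/2 = 2 - (-1 + 12)*R/2 = 2 - 11*R/2)
u/F(184) = 41590/(2 - 11/2*184) = 41590/(2 - 1012) = 41590/(-1010) = 41590*(-1/1010) = -4159/101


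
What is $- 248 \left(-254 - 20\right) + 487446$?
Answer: $555398$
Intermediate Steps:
$- 248 \left(-254 - 20\right) + 487446 = \left(-248\right) \left(-274\right) + 487446 = 67952 + 487446 = 555398$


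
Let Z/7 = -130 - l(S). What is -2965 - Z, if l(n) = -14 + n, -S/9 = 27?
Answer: -3854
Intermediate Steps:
S = -243 (S = -9*27 = -243)
Z = 889 (Z = 7*(-130 - (-14 - 243)) = 7*(-130 - 1*(-257)) = 7*(-130 + 257) = 7*127 = 889)
-2965 - Z = -2965 - 1*889 = -2965 - 889 = -3854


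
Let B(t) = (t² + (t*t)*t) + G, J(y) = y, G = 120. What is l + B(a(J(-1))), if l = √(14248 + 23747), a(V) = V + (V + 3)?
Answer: 122 + √37995 ≈ 316.92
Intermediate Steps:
a(V) = 3 + 2*V (a(V) = V + (3 + V) = 3 + 2*V)
B(t) = 120 + t² + t³ (B(t) = (t² + (t*t)*t) + 120 = (t² + t²*t) + 120 = (t² + t³) + 120 = 120 + t² + t³)
l = √37995 ≈ 194.92
l + B(a(J(-1))) = √37995 + (120 + (3 + 2*(-1))² + (3 + 2*(-1))³) = √37995 + (120 + (3 - 2)² + (3 - 2)³) = √37995 + (120 + 1² + 1³) = √37995 + (120 + 1 + 1) = √37995 + 122 = 122 + √37995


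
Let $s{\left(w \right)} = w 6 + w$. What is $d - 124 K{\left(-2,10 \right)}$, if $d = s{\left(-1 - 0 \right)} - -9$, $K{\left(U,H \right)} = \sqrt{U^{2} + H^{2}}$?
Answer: $2 - 248 \sqrt{26} \approx -1262.6$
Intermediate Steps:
$s{\left(w \right)} = 7 w$ ($s{\left(w \right)} = 6 w + w = 7 w$)
$K{\left(U,H \right)} = \sqrt{H^{2} + U^{2}}$
$d = 2$ ($d = 7 \left(-1 - 0\right) - -9 = 7 \left(-1 + 0\right) + 9 = 7 \left(-1\right) + 9 = -7 + 9 = 2$)
$d - 124 K{\left(-2,10 \right)} = 2 - 124 \sqrt{10^{2} + \left(-2\right)^{2}} = 2 - 124 \sqrt{100 + 4} = 2 - 124 \sqrt{104} = 2 - 124 \cdot 2 \sqrt{26} = 2 - 248 \sqrt{26}$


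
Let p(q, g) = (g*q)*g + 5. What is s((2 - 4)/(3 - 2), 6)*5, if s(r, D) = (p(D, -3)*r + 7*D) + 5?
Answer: -355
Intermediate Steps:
p(q, g) = 5 + q*g² (p(q, g) = q*g² + 5 = 5 + q*g²)
s(r, D) = 5 + 7*D + r*(5 + 9*D) (s(r, D) = ((5 + D*(-3)²)*r + 7*D) + 5 = ((5 + D*9)*r + 7*D) + 5 = ((5 + 9*D)*r + 7*D) + 5 = (r*(5 + 9*D) + 7*D) + 5 = (7*D + r*(5 + 9*D)) + 5 = 5 + 7*D + r*(5 + 9*D))
s((2 - 4)/(3 - 2), 6)*5 = (5 + 7*6 + ((2 - 4)/(3 - 2))*(5 + 9*6))*5 = (5 + 42 + (-2/1)*(5 + 54))*5 = (5 + 42 - 2*1*59)*5 = (5 + 42 - 2*59)*5 = (5 + 42 - 118)*5 = -71*5 = -355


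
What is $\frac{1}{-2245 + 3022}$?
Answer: $\frac{1}{777} \approx 0.001287$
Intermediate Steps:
$\frac{1}{-2245 + 3022} = \frac{1}{777}$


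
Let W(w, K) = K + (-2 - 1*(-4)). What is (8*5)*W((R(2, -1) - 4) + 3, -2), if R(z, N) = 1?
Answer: 0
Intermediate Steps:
W(w, K) = 2 + K (W(w, K) = K + (-2 + 4) = K + 2 = 2 + K)
(8*5)*W((R(2, -1) - 4) + 3, -2) = (8*5)*(2 - 2) = 40*0 = 0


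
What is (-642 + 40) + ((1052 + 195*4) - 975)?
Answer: 255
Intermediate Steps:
(-642 + 40) + ((1052 + 195*4) - 975) = -602 + ((1052 + 780) - 975) = -602 + (1832 - 975) = -602 + 857 = 255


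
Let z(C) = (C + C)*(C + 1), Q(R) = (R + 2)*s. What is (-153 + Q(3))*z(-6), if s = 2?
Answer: -8580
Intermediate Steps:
Q(R) = 4 + 2*R (Q(R) = (R + 2)*2 = (2 + R)*2 = 4 + 2*R)
z(C) = 2*C*(1 + C) (z(C) = (2*C)*(1 + C) = 2*C*(1 + C))
(-153 + Q(3))*z(-6) = (-153 + (4 + 2*3))*(2*(-6)*(1 - 6)) = (-153 + (4 + 6))*(2*(-6)*(-5)) = (-153 + 10)*60 = -143*60 = -8580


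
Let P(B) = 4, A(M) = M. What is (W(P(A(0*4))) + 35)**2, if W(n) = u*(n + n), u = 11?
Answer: 15129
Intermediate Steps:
W(n) = 22*n (W(n) = 11*(n + n) = 11*(2*n) = 22*n)
(W(P(A(0*4))) + 35)**2 = (22*4 + 35)**2 = (88 + 35)**2 = 123**2 = 15129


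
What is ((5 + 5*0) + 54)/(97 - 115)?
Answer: -59/18 ≈ -3.2778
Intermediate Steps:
((5 + 5*0) + 54)/(97 - 115) = ((5 + 0) + 54)/(-18) = (5 + 54)*(-1/18) = 59*(-1/18) = -59/18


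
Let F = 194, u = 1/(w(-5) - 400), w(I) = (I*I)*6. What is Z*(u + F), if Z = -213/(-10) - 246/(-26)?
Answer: 193947501/32500 ≈ 5967.6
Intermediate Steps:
w(I) = 6*I² (w(I) = I²*6 = 6*I²)
Z = 3999/130 (Z = -213*(-⅒) - 246*(-1/26) = 213/10 + 123/13 = 3999/130 ≈ 30.762)
u = -1/250 (u = 1/(6*(-5)² - 400) = 1/(6*25 - 400) = 1/(150 - 400) = 1/(-250) = -1/250 ≈ -0.0040000)
Z*(u + F) = 3999*(-1/250 + 194)/130 = (3999/130)*(48499/250) = 193947501/32500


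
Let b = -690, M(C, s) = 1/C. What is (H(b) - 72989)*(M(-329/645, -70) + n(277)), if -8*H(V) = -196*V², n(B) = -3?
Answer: -2702466336/47 ≈ -5.7499e+7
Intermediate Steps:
H(V) = 49*V²/2 (H(V) = -(-49)*V²/2 = 49*V²/2)
(H(b) - 72989)*(M(-329/645, -70) + n(277)) = ((49/2)*(-690)² - 72989)*(1/(-329/645) - 3) = ((49/2)*476100 - 72989)*(1/(-329*1/645) - 3) = (11664450 - 72989)*(1/(-329/645) - 3) = 11591461*(-645/329 - 3) = 11591461*(-1632/329) = -2702466336/47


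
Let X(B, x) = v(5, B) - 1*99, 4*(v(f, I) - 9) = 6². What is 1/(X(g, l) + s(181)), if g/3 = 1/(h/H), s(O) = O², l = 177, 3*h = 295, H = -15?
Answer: 1/32680 ≈ 3.0600e-5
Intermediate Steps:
h = 295/3 (h = (⅓)*295 = 295/3 ≈ 98.333)
v(f, I) = 18 (v(f, I) = 9 + (¼)*6² = 9 + (¼)*36 = 9 + 9 = 18)
g = -27/59 (g = 3/(((295/3)/(-15))) = 3/(((295/3)*(-1/15))) = 3/(-59/9) = 3*(-9/59) = -27/59 ≈ -0.45763)
X(B, x) = -81 (X(B, x) = 18 - 1*99 = 18 - 99 = -81)
1/(X(g, l) + s(181)) = 1/(-81 + 181²) = 1/(-81 + 32761) = 1/32680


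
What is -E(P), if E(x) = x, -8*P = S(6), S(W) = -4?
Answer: -½ ≈ -0.50000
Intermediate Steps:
P = ½ (P = -⅛*(-4) = ½ ≈ 0.50000)
-E(P) = -1*½ = -½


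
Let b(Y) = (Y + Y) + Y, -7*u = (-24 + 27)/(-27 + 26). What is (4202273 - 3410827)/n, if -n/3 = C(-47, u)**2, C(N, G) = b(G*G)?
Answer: -1900261846/2187 ≈ -8.6889e+5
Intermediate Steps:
u = 3/7 (u = -(-24 + 27)/(7*(-27 + 26)) = -3/(7*(-1)) = -3*(-1)/7 = -1/7*(-3) = 3/7 ≈ 0.42857)
b(Y) = 3*Y (b(Y) = 2*Y + Y = 3*Y)
C(N, G) = 3*G**2 (C(N, G) = 3*(G*G) = 3*G**2)
n = -2187/2401 (n = -3*(3*(3/7)**2)**2 = -3*(3*(9/49))**2 = -3*(27/49)**2 = -3*729/2401 = -2187/2401 ≈ -0.91087)
(4202273 - 3410827)/n = (4202273 - 3410827)/(-2187/2401) = 791446*(-2401/2187) = -1900261846/2187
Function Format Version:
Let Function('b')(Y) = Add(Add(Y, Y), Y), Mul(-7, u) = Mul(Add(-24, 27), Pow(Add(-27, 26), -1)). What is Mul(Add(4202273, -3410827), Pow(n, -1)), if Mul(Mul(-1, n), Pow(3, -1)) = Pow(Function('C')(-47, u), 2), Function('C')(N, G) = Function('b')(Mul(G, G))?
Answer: Rational(-1900261846, 2187) ≈ -8.6889e+5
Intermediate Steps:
u = Rational(3, 7) (u = Mul(Rational(-1, 7), Mul(Add(-24, 27), Pow(Add(-27, 26), -1))) = Mul(Rational(-1, 7), Mul(3, Pow(-1, -1))) = Mul(Rational(-1, 7), Mul(3, -1)) = Mul(Rational(-1, 7), -3) = Rational(3, 7) ≈ 0.42857)
Function('b')(Y) = Mul(3, Y) (Function('b')(Y) = Add(Mul(2, Y), Y) = Mul(3, Y))
Function('C')(N, G) = Mul(3, Pow(G, 2)) (Function('C')(N, G) = Mul(3, Mul(G, G)) = Mul(3, Pow(G, 2)))
n = Rational(-2187, 2401) (n = Mul(-3, Pow(Mul(3, Pow(Rational(3, 7), 2)), 2)) = Mul(-3, Pow(Mul(3, Rational(9, 49)), 2)) = Mul(-3, Pow(Rational(27, 49), 2)) = Mul(-3, Rational(729, 2401)) = Rational(-2187, 2401) ≈ -0.91087)
Mul(Add(4202273, -3410827), Pow(n, -1)) = Mul(Add(4202273, -3410827), Pow(Rational(-2187, 2401), -1)) = Mul(791446, Rational(-2401, 2187)) = Rational(-1900261846, 2187)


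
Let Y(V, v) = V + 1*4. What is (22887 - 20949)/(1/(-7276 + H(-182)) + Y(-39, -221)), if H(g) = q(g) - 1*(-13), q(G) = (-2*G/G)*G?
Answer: -6685131/120733 ≈ -55.371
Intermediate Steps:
q(G) = -2*G (q(G) = (-2*1)*G = -2*G)
Y(V, v) = 4 + V (Y(V, v) = V + 4 = 4 + V)
H(g) = 13 - 2*g (H(g) = -2*g - 1*(-13) = -2*g + 13 = 13 - 2*g)
(22887 - 20949)/(1/(-7276 + H(-182)) + Y(-39, -221)) = (22887 - 20949)/(1/(-7276 + (13 - 2*(-182))) + (4 - 39)) = 1938/(1/(-7276 + (13 + 364)) - 35) = 1938/(1/(-7276 + 377) - 35) = 1938/(1/(-6899) - 35) = 1938/(-1/6899 - 35) = 1938/(-241466/6899) = 1938*(-6899/241466) = -6685131/120733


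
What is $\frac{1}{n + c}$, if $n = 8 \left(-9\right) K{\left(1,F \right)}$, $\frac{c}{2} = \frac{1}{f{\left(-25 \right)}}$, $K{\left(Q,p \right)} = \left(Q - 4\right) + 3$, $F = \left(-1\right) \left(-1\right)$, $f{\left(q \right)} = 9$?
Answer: $\frac{9}{2} \approx 4.5$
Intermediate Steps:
$F = 1$
$K{\left(Q,p \right)} = -1 + Q$ ($K{\left(Q,p \right)} = \left(-4 + Q\right) + 3 = -1 + Q$)
$c = \frac{2}{9} \approx 0.22222$
$n = 0$ ($n = 8 \left(-9\right) \left(-1 + 1\right) = \left(-72\right) 0 = 0$)
$\frac{1}{n + c} = \frac{1}{0 + \frac{2}{9}} = \frac{1}{\frac{2}{9}} = \frac{9}{2}$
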